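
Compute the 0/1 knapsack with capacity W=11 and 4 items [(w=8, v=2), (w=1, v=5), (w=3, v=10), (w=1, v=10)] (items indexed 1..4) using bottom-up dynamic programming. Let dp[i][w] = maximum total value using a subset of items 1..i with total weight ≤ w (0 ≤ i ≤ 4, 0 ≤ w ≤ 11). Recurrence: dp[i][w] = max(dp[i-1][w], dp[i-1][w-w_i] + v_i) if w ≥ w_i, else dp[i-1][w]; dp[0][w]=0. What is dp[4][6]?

25

i\w   0   1   2   3   4   5   6   7   8   9  10  11
  0   0   0   0   0   0   0   0   0   0   0   0   0
  1   0   0   0   0   0   0   0   0   2   2   2   2
  2   0   5   5   5   5   5   5   5   5   7   7   7
  3   0   5   5  10  15  15  15  15  15  15  15  15
  4   0  10  15  15  20  25  25  25  25  25  25  25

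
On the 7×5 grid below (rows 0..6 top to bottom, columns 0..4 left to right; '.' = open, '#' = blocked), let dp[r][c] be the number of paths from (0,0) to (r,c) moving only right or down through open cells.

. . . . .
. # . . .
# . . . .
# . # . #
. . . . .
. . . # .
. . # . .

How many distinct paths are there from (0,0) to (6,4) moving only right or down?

r\c   0   1   2   3   4
  0   1   1   1   1   1
  1   1   0   1   2   3
  2   0   0   1   3   6
  3   0   0   0   3   0
  4   0   0   0   3   3
  5   0   0   0   0   3
  6   0   0   0   0   3

3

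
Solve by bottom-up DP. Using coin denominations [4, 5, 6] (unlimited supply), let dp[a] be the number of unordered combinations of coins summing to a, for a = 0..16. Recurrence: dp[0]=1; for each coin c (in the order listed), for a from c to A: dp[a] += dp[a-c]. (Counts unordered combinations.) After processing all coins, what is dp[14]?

2

after  coin     0     1     2     3     4     5     6     7     8     9    10    11    12    13    14    15    16
          4     1     0     0     0     1     0     0     0     1     0     0     0     1     0     0     0     1
          5     1     0     0     0     1     1     0     0     1     1     1     0     1     1     1     1     1
          6     1     0     0     0     1     1     1     0     1     1     2     1     2     1     2     2     3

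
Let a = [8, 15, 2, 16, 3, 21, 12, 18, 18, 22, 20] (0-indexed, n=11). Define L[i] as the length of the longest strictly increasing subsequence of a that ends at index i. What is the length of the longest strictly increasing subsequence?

   i    0    1    2    3    4    5    6    7    8    9   10
a[i]    8   15    2   16    3   21   12   18   18   22   20
L[i]    1    2    1    3    2    4    3    4    4    5    5

5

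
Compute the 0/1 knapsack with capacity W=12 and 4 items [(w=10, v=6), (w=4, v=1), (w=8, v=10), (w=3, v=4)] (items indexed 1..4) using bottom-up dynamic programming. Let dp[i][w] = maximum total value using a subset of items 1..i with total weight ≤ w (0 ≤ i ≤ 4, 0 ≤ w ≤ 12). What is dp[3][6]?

i\w   0   1   2   3   4   5   6   7   8   9  10  11  12
  0   0   0   0   0   0   0   0   0   0   0   0   0   0
  1   0   0   0   0   0   0   0   0   0   0   6   6   6
  2   0   0   0   0   1   1   1   1   1   1   6   6   6
  3   0   0   0   0   1   1   1   1  10  10  10  10  11
  4   0   0   0   4   4   4   4   5  10  10  10  14  14

1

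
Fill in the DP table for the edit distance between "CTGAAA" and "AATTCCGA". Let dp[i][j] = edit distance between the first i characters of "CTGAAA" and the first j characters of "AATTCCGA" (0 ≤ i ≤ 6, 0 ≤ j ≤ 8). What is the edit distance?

6

   ''  A  A  T  T  C  C  G  A
''  0  1  2  3  4  5  6  7  8
 C  1  1  2  3  4  4  5  6  7
 T  2  2  2  2  3  4  5  6  7
 G  3  3  3  3  3  4  5  5  6
 A  4  3  3  4  4  4  5  6  5
 A  5  4  3  4  5  5  5  6  6
 A  6  5  4  4  5  6  6  6  6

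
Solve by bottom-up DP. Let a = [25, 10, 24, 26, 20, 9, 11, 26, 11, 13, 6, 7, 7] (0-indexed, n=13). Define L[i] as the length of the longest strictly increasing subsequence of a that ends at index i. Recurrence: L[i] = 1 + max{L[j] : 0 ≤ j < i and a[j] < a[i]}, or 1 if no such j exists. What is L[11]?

2

   i    0    1    2    3    4    5    6    7    8    9   10   11   12
a[i]   25   10   24   26   20    9   11   26   11   13    6    7    7
L[i]    1    1    2    3    2    1    2    3    2    3    1    2    2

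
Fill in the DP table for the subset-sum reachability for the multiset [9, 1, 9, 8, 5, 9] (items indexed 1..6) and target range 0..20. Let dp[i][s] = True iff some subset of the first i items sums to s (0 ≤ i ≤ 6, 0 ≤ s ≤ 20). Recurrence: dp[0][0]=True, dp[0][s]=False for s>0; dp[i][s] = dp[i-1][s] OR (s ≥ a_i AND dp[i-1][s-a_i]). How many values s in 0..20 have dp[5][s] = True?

13

i\s   0   1   2   3   4   5   6   7   8   9  10  11  12  13  14  15  16  17  18  19  20
  0   T   F   F   F   F   F   F   F   F   F   F   F   F   F   F   F   F   F   F   F   F
  1   T   F   F   F   F   F   F   F   F   T   F   F   F   F   F   F   F   F   F   F   F
  2   T   T   F   F   F   F   F   F   F   T   T   F   F   F   F   F   F   F   F   F   F
  3   T   T   F   F   F   F   F   F   F   T   T   F   F   F   F   F   F   F   T   T   F
  4   T   T   F   F   F   F   F   F   T   T   T   F   F   F   F   F   F   T   T   T   F
  5   T   T   F   F   F   T   T   F   T   T   T   F   F   T   T   T   F   T   T   T   F
  6   T   T   F   F   F   T   T   F   T   T   T   F   F   T   T   T   F   T   T   T   F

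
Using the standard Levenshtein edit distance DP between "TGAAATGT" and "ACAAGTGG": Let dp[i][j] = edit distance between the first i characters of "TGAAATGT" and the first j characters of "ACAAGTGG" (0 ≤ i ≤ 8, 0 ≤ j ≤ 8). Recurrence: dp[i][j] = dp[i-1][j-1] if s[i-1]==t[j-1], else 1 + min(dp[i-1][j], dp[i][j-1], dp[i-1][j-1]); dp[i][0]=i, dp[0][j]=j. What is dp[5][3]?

3

   ''  A  C  A  A  G  T  G  G
''  0  1  2  3  4  5  6  7  8
 T  1  1  2  3  4  5  5  6  7
 G  2  2  2  3  4  4  5  5  6
 A  3  2  3  2  3  4  5  6  6
 A  4  3  3  3  2  3  4  5  6
 A  5  4  4  3  3  3  4  5  6
 T  6  5  5  4  4  4  3  4  5
 G  7  6  6  5  5  4  4  3  4
 T  8  7  7  6  6  5  4  4  4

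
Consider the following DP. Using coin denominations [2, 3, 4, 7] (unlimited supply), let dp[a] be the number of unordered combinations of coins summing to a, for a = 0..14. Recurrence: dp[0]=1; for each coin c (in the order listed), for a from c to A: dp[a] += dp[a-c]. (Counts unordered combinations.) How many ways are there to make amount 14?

11

after  coin     0     1     2     3     4     5     6     7     8     9    10    11    12    13    14
          2     1     0     1     0     1     0     1     0     1     0     1     0     1     0     1
          3     1     0     1     1     1     1     2     1     2     2     2     2     3     2     3
          4     1     0     1     1     2     1     3     2     4     3     5     4     7     5     8
          7     1     0     1     1     2     1     3     3     4     4     6     6     8     8    11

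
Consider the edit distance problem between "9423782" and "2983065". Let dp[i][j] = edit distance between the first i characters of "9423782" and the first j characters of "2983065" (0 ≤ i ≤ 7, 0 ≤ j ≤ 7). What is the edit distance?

6

   ''  2  9  8  3  0  6  5
''  0  1  2  3  4  5  6  7
 9  1  1  1  2  3  4  5  6
 4  2  2  2  2  3  4  5  6
 2  3  2  3  3  3  4  5  6
 3  4  3  3  4  3  4  5  6
 7  5  4  4  4  4  4  5  6
 8  6  5  5  4  5  5  5  6
 2  7  6  6  5  5  6  6  6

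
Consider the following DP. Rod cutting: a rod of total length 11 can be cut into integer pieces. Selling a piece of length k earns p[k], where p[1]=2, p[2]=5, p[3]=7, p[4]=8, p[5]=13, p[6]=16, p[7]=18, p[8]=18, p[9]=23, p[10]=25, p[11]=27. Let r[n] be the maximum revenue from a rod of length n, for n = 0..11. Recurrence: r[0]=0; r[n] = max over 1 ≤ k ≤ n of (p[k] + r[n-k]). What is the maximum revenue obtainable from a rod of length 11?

29

   n    0    1    2    3    4    5    6    7    8    9   10   11
r[n]    0    2    5    7   10   13   16   18   21   23   26   29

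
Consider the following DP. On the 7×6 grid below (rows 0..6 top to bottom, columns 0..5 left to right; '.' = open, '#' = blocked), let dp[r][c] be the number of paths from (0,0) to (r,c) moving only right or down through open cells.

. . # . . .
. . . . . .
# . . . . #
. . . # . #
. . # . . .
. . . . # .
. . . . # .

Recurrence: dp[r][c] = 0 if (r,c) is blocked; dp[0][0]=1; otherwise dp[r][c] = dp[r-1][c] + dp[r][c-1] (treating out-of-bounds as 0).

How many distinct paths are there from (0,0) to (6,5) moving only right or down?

r\c   0   1   2   3   4   5
  0   1   1   0   0   0   0
  1   1   2   2   2   2   2
  2   0   2   4   6   8   0
  3   0   2   6   0   8   0
  4   0   2   0   0   8   8
  5   0   2   2   2   0   8
  6   0   2   4   6   0   8

8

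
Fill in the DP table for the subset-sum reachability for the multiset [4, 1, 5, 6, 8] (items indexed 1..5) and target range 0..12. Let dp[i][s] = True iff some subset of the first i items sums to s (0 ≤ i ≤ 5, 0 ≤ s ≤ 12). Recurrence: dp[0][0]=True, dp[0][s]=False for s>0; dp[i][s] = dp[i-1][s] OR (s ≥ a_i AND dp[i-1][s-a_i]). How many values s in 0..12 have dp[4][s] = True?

10

i\s   0   1   2   3   4   5   6   7   8   9  10  11  12
  0   T   F   F   F   F   F   F   F   F   F   F   F   F
  1   T   F   F   F   T   F   F   F   F   F   F   F   F
  2   T   T   F   F   T   T   F   F   F   F   F   F   F
  3   T   T   F   F   T   T   T   F   F   T   T   F   F
  4   T   T   F   F   T   T   T   T   F   T   T   T   T
  5   T   T   F   F   T   T   T   T   T   T   T   T   T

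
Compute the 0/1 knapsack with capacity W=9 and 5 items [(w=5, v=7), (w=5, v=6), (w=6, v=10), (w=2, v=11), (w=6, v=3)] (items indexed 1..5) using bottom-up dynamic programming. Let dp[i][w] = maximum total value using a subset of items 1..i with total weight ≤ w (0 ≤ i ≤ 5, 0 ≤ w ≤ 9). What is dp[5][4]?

i\w   0   1   2   3   4   5   6   7   8   9
  0   0   0   0   0   0   0   0   0   0   0
  1   0   0   0   0   0   7   7   7   7   7
  2   0   0   0   0   0   7   7   7   7   7
  3   0   0   0   0   0   7  10  10  10  10
  4   0   0  11  11  11  11  11  18  21  21
  5   0   0  11  11  11  11  11  18  21  21

11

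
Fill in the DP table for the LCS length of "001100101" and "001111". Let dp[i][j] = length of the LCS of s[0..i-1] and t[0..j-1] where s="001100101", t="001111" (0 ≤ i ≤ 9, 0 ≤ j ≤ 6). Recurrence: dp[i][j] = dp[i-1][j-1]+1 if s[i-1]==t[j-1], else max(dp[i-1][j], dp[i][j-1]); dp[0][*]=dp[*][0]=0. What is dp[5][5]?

   ''  0  0  1  1  1  1
''  0  0  0  0  0  0  0
 0  0  1  1  1  1  1  1
 0  0  1  2  2  2  2  2
 1  0  1  2  3  3  3  3
 1  0  1  2  3  4  4  4
 0  0  1  2  3  4  4  4
 0  0  1  2  3  4  4  4
 1  0  1  2  3  4  5  5
 0  0  1  2  3  4  5  5
 1  0  1  2  3  4  5  6

4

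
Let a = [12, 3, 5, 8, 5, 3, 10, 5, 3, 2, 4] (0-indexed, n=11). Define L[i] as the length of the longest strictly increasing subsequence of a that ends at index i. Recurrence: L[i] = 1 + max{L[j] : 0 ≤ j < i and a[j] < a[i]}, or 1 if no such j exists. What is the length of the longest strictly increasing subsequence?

   i    0    1    2    3    4    5    6    7    8    9   10
a[i]   12    3    5    8    5    3   10    5    3    2    4
L[i]    1    1    2    3    2    1    4    2    1    1    2

4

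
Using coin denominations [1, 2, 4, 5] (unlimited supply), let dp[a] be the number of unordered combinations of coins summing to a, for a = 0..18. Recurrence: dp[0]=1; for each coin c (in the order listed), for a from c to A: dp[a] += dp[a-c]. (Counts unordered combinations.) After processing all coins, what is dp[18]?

after  coin     0     1     2     3     4     5     6     7     8     9    10    11    12    13    14    15    16    17    18
          1     1     1     1     1     1     1     1     1     1     1     1     1     1     1     1     1     1     1     1
          2     1     1     2     2     3     3     4     4     5     5     6     6     7     7     8     8     9     9    10
          4     1     1     2     2     4     4     6     6     9     9    12    12    16    16    20    20    25    25    30
          5     1     1     2     2     4     5     7     8    11    13    17    19    24    27    33    37    44    49    57

57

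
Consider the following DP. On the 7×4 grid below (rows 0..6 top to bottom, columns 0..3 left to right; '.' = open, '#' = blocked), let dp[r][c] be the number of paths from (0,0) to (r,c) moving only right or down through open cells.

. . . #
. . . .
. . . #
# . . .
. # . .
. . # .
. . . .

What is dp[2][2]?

6

r\c   0   1   2   3
  0   1   1   1   0
  1   1   2   3   3
  2   1   3   6   0
  3   0   3   9   9
  4   0   0   9  18
  5   0   0   0  18
  6   0   0   0  18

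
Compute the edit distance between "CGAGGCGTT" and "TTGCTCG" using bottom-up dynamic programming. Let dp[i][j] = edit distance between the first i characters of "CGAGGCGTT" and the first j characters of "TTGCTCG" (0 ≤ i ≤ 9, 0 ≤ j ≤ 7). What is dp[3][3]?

3

   ''  T  T  G  C  T  C  G
''  0  1  2  3  4  5  6  7
 C  1  1  2  3  3  4  5  6
 G  2  2  2  2  3  4  5  5
 A  3  3  3  3  3  4  5  6
 G  4  4  4  3  4  4  5  5
 G  5  5  5  4  4  5  5  5
 C  6  6  6  5  4  5  5  6
 G  7  7  7  6  5  5  6  5
 T  8  7  7  7  6  5  6  6
 T  9  8  7  8  7  6  6  7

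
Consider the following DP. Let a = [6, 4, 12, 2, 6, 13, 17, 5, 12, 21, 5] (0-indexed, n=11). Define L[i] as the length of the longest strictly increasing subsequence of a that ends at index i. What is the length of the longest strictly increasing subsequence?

   i    0    1    2    3    4    5    6    7    8    9   10
a[i]    6    4   12    2    6   13   17    5   12   21    5
L[i]    1    1    2    1    2    3    4    2    3    5    2

5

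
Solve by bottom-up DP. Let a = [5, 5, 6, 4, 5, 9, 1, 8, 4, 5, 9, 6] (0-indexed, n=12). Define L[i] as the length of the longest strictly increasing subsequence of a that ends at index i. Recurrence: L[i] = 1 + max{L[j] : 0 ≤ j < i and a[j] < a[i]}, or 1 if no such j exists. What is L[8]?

2

   i    0    1    2    3    4    5    6    7    8    9   10   11
a[i]    5    5    6    4    5    9    1    8    4    5    9    6
L[i]    1    1    2    1    2    3    1    3    2    3    4    4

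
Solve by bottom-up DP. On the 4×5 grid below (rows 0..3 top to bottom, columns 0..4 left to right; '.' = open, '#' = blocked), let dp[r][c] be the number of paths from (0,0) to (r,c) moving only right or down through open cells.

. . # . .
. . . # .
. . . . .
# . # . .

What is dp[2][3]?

r\c   0   1   2   3   4
  0   1   1   0   0   0
  1   1   2   2   0   0
  2   1   3   5   5   5
  3   0   3   0   5  10

5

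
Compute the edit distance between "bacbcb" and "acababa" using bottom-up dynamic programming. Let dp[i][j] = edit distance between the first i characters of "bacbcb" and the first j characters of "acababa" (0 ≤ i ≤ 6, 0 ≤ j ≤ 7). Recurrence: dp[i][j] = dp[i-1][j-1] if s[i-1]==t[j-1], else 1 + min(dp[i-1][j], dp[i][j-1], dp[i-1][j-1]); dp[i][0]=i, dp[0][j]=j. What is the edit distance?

4

   ''  a  c  a  b  a  b  a
''  0  1  2  3  4  5  6  7
 b  1  1  2  3  3  4  5  6
 a  2  1  2  2  3  3  4  5
 c  3  2  1  2  3  4  4  5
 b  4  3  2  2  2  3  4  5
 c  5  4  3  3  3  3  4  5
 b  6  5  4  4  3  4  3  4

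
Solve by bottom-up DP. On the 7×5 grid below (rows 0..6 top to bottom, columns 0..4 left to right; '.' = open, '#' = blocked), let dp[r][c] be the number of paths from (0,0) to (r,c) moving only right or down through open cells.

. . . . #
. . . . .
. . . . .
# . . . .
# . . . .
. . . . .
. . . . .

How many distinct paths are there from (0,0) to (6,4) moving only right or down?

174

r\c   0   1   2   3   4
  0   1   1   1   1   0
  1   1   2   3   4   4
  2   1   3   6  10  14
  3   0   3   9  19  33
  4   0   3  12  31  64
  5   0   3  15  46 110
  6   0   3  18  64 174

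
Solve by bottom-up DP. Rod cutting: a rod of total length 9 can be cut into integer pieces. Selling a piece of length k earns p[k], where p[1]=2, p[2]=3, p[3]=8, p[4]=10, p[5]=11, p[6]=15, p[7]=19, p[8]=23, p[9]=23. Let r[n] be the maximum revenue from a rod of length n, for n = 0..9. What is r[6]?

16

   n    0    1    2    3    4    5    6    7    8    9
r[n]    0    2    4    8   10   12   16   19   23   25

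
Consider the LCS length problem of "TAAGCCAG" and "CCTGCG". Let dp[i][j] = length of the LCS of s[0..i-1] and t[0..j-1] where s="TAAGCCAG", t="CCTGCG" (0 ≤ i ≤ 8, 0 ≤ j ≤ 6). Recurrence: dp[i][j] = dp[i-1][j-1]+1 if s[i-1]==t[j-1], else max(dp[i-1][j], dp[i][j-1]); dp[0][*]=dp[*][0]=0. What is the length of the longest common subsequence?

4

   ''  C  C  T  G  C  G
''  0  0  0  0  0  0  0
 T  0  0  0  1  1  1  1
 A  0  0  0  1  1  1  1
 A  0  0  0  1  1  1  1
 G  0  0  0  1  2  2  2
 C  0  1  1  1  2  3  3
 C  0  1  2  2  2  3  3
 A  0  1  2  2  2  3  3
 G  0  1  2  2  3  3  4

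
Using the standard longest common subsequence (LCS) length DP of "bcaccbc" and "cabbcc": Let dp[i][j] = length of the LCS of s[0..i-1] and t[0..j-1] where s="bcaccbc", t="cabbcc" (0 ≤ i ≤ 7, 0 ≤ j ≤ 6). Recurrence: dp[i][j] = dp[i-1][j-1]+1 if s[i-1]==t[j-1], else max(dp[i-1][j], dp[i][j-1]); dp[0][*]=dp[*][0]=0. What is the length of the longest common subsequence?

   ''  c  a  b  b  c  c
''  0  0  0  0  0  0  0
 b  0  0  0  1  1  1  1
 c  0  1  1  1  1  2  2
 a  0  1  2  2  2  2  2
 c  0  1  2  2  2  3  3
 c  0  1  2  2  2  3  4
 b  0  1  2  3  3  3  4
 c  0  1  2  3  3  4  4

4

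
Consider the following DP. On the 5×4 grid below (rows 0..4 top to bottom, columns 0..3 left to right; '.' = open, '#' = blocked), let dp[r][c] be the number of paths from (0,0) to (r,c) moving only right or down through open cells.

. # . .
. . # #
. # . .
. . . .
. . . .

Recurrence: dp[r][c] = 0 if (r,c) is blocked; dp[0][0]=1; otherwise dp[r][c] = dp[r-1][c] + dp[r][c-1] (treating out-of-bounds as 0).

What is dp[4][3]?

4

r\c   0   1   2   3
  0   1   0   0   0
  1   1   1   0   0
  2   1   0   0   0
  3   1   1   1   1
  4   1   2   3   4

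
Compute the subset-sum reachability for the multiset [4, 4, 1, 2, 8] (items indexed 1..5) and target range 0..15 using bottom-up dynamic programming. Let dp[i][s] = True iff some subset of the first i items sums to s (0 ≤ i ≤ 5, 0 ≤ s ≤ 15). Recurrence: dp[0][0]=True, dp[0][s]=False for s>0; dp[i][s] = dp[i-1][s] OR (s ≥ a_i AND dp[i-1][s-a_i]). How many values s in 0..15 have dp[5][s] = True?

16

i\s   0   1   2   3   4   5   6   7   8   9  10  11  12  13  14  15
  0   T   F   F   F   F   F   F   F   F   F   F   F   F   F   F   F
  1   T   F   F   F   T   F   F   F   F   F   F   F   F   F   F   F
  2   T   F   F   F   T   F   F   F   T   F   F   F   F   F   F   F
  3   T   T   F   F   T   T   F   F   T   T   F   F   F   F   F   F
  4   T   T   T   T   T   T   T   T   T   T   T   T   F   F   F   F
  5   T   T   T   T   T   T   T   T   T   T   T   T   T   T   T   T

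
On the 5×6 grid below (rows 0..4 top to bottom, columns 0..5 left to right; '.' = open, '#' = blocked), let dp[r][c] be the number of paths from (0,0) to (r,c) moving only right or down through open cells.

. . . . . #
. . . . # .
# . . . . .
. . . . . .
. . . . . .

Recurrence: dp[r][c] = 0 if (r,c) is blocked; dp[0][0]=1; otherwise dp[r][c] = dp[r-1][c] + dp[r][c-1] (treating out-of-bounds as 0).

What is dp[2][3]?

r\c   0   1   2   3   4   5
  0   1   1   1   1   1   0
  1   1   2   3   4   0   0
  2   0   2   5   9   9   9
  3   0   2   7  16  25  34
  4   0   2   9  25  50  84

9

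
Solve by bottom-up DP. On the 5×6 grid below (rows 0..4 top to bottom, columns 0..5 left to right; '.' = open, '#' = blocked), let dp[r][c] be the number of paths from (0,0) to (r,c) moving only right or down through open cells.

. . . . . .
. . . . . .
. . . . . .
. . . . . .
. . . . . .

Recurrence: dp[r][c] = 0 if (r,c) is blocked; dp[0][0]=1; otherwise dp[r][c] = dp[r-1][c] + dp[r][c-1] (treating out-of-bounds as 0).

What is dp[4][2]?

r\c   0   1   2   3   4   5
  0   1   1   1   1   1   1
  1   1   2   3   4   5   6
  2   1   3   6  10  15  21
  3   1   4  10  20  35  56
  4   1   5  15  35  70 126

15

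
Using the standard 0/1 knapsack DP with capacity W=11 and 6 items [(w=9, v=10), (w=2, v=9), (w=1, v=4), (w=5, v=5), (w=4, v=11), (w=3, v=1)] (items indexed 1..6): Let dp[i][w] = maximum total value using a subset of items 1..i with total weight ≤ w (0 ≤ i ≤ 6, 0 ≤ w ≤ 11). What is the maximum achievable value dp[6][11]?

i\w   0   1   2   3   4   5   6   7   8   9  10  11
  0   0   0   0   0   0   0   0   0   0   0   0   0
  1   0   0   0   0   0   0   0   0   0  10  10  10
  2   0   0   9   9   9   9   9   9   9  10  10  19
  3   0   4   9  13  13  13  13  13  13  13  14  19
  4   0   4   9  13  13  13  13  14  18  18  18  19
  5   0   4   9  13  13  15  20  24  24  24  24  25
  6   0   4   9  13  13  15  20  24  24  24  25  25

25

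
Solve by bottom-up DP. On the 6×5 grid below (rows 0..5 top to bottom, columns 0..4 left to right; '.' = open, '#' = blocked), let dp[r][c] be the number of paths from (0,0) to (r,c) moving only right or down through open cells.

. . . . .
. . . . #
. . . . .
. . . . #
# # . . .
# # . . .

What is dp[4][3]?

30

r\c   0   1   2   3   4
  0   1   1   1   1   1
  1   1   2   3   4   0
  2   1   3   6  10  10
  3   1   4  10  20   0
  4   0   0  10  30  30
  5   0   0  10  40  70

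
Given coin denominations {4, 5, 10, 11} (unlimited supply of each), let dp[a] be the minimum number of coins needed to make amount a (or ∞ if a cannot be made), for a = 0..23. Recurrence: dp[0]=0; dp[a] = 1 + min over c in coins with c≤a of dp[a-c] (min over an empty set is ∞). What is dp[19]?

 a  0  1  2  3  4  5  6  7  8  9 10 11 12 13 14 15 16 17 18 19 20 21 22 23
dp  0  -  -  -  1  1  -  -  2  2  1  1  3  3  2  2  2  4  3  3  2  2  2  4
(- denotes ∞ / unreachable)

3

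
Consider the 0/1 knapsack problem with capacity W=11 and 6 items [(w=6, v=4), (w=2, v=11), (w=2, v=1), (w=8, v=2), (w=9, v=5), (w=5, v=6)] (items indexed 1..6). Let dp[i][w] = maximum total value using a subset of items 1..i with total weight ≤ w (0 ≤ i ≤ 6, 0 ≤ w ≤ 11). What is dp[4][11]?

i\w   0   1   2   3   4   5   6   7   8   9  10  11
  0   0   0   0   0   0   0   0   0   0   0   0   0
  1   0   0   0   0   0   0   4   4   4   4   4   4
  2   0   0  11  11  11  11  11  11  15  15  15  15
  3   0   0  11  11  12  12  12  12  15  15  16  16
  4   0   0  11  11  12  12  12  12  15  15  16  16
  5   0   0  11  11  12  12  12  12  15  15  16  16
  6   0   0  11  11  12  12  12  17  17  18  18  18

16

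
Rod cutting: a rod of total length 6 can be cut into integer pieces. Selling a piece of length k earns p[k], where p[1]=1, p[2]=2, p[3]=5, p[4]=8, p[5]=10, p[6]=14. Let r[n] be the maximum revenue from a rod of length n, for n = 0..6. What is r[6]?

   n    0    1    2    3    4    5    6
r[n]    0    1    2    5    8   10   14

14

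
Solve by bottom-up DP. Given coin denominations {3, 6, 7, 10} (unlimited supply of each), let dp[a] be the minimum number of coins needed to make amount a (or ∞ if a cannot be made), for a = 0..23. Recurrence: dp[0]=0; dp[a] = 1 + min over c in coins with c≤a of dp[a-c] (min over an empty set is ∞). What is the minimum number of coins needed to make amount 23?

 a  0  1  2  3  4  5  6  7  8  9 10 11 12 13 14 15 16 17 18 19 20 21 22 23
dp  0  -  -  1  -  -  1  1  -  2  1  -  2  2  2  3  2  2  3  3  2  3  3  3
(- denotes ∞ / unreachable)

3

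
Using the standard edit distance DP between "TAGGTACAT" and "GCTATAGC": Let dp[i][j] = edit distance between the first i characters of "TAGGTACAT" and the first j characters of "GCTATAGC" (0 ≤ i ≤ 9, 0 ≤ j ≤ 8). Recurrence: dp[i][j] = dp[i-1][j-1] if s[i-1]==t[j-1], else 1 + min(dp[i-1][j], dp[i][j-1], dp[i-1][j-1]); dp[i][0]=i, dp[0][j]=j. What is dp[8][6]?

   ''  G  C  T  A  T  A  G  C
''  0  1  2  3  4  5  6  7  8
 T  1  1  2  2  3  4  5  6  7
 A  2  2  2  3  2  3  4  5  6
 G  3  2  3  3  3  3  4  4  5
 G  4  3  3  4  4  4  4  4  5
 T  5  4  4  3  4  4  5  5  5
 A  6  5  5  4  3  4  4  5  6
 C  7  6  5  5  4  4  5  5  5
 A  8  7  6  6  5  5  4  5  6
 T  9  8  7  6  6  5  5  5  6

4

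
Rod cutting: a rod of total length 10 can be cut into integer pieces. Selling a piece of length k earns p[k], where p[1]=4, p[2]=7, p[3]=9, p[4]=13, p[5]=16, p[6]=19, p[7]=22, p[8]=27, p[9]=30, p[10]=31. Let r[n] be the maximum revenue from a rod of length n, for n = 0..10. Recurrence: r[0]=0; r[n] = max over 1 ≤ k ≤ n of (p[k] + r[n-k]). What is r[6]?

   n    0    1    2    3    4    5    6    7    8    9   10
r[n]    0    4    8   12   16   20   24   28   32   36   40

24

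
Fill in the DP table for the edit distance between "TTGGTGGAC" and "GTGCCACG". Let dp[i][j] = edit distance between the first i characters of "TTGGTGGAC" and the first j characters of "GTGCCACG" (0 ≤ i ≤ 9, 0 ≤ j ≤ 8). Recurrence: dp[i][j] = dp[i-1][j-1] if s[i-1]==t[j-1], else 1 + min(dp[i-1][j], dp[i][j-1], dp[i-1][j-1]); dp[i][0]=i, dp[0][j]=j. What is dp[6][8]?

   ''  G  T  G  C  C  A  C  G
''  0  1  2  3  4  5  6  7  8
 T  1  1  1  2  3  4  5  6  7
 T  2  2  1  2  3  4  5  6  7
 G  3  2  2  1  2  3  4  5  6
 G  4  3  3  2  2  3  4  5  5
 T  5  4  3  3  3  3  4  5  6
 G  6  5  4  3  4  4  4  5  5
 G  7  6  5  4  4  5  5  5  5
 A  8  7  6  5  5  5  5  6  6
 C  9  8  7  6  5  5  6  5  6

5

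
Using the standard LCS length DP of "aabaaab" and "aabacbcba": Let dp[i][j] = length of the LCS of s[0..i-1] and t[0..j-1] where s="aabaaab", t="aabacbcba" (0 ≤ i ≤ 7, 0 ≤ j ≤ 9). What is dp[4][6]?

4

   ''  a  a  b  a  c  b  c  b  a
''  0  0  0  0  0  0  0  0  0  0
 a  0  1  1  1  1  1  1  1  1  1
 a  0  1  2  2  2  2  2  2  2  2
 b  0  1  2  3  3  3  3  3  3  3
 a  0  1  2  3  4  4  4  4  4  4
 a  0  1  2  3  4  4  4  4  4  5
 a  0  1  2  3  4  4  4  4  4  5
 b  0  1  2  3  4  4  5  5  5  5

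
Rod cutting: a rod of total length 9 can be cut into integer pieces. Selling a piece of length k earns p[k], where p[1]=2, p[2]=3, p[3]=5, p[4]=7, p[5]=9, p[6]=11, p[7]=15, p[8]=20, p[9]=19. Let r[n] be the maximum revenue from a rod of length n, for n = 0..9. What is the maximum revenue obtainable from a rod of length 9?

22

   n    0    1    2    3    4    5    6    7    8    9
r[n]    0    2    4    6    8   10   12   15   20   22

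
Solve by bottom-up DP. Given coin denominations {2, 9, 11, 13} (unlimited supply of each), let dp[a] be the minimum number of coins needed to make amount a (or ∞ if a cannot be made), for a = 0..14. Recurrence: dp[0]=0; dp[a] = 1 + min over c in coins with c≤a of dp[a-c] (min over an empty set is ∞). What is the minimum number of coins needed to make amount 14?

7

 a  0  1  2  3  4  5  6  7  8  9 10 11 12 13 14
dp  0  -  1  -  2  -  3  -  4  1  5  1  6  1  7
(- denotes ∞ / unreachable)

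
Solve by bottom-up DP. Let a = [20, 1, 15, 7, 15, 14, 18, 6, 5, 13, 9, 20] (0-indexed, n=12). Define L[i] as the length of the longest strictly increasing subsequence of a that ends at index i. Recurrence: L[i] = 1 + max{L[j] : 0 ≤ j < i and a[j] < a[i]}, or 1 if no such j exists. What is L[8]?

   i    0    1    2    3    4    5    6    7    8    9   10   11
a[i]   20    1   15    7   15   14   18    6    5   13    9   20
L[i]    1    1    2    2    3    3    4    2    2    3    3    5

2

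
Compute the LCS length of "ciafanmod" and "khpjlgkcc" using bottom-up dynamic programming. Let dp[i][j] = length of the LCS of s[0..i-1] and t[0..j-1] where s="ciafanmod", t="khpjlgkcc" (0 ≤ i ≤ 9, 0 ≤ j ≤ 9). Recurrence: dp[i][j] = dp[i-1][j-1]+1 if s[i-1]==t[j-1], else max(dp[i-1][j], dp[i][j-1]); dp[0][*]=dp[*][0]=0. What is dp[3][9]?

   ''  k  h  p  j  l  g  k  c  c
''  0  0  0  0  0  0  0  0  0  0
 c  0  0  0  0  0  0  0  0  1  1
 i  0  0  0  0  0  0  0  0  1  1
 a  0  0  0  0  0  0  0  0  1  1
 f  0  0  0  0  0  0  0  0  1  1
 a  0  0  0  0  0  0  0  0  1  1
 n  0  0  0  0  0  0  0  0  1  1
 m  0  0  0  0  0  0  0  0  1  1
 o  0  0  0  0  0  0  0  0  1  1
 d  0  0  0  0  0  0  0  0  1  1

1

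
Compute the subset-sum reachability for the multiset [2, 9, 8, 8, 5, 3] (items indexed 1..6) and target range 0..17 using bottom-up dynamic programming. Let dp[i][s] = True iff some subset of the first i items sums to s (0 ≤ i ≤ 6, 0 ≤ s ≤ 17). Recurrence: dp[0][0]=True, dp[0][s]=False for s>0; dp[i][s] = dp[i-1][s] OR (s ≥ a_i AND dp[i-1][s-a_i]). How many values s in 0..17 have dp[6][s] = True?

15

i\s   0   1   2   3   4   5   6   7   8   9  10  11  12  13  14  15  16  17
  0   T   F   F   F   F   F   F   F   F   F   F   F   F   F   F   F   F   F
  1   T   F   T   F   F   F   F   F   F   F   F   F   F   F   F   F   F   F
  2   T   F   T   F   F   F   F   F   F   T   F   T   F   F   F   F   F   F
  3   T   F   T   F   F   F   F   F   T   T   T   T   F   F   F   F   F   T
  4   T   F   T   F   F   F   F   F   T   T   T   T   F   F   F   F   T   T
  5   T   F   T   F   F   T   F   T   T   T   T   T   F   T   T   T   T   T
  6   T   F   T   T   F   T   F   T   T   T   T   T   T   T   T   T   T   T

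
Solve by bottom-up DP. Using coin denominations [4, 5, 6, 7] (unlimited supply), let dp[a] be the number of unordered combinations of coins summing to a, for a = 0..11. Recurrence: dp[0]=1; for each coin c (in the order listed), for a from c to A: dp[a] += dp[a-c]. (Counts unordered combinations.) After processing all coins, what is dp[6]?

after  coin     0     1     2     3     4     5     6     7     8     9    10    11
          4     1     0     0     0     1     0     0     0     1     0     0     0
          5     1     0     0     0     1     1     0     0     1     1     1     0
          6     1     0     0     0     1     1     1     0     1     1     2     1
          7     1     0     0     0     1     1     1     1     1     1     2     2

1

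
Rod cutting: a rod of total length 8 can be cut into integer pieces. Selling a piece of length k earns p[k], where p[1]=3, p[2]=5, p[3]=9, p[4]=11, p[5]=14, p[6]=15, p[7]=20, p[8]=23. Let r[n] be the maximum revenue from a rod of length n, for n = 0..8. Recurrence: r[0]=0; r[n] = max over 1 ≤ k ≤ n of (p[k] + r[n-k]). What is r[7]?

   n    0    1    2    3    4    5    6    7    8
r[n]    0    3    6    9   12   15   18   21   24

21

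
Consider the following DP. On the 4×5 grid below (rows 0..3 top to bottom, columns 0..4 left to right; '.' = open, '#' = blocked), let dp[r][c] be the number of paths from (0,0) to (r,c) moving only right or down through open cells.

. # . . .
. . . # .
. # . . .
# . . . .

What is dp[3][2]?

1

r\c   0   1   2   3   4
  0   1   0   0   0   0
  1   1   1   1   0   0
  2   1   0   1   1   1
  3   0   0   1   2   3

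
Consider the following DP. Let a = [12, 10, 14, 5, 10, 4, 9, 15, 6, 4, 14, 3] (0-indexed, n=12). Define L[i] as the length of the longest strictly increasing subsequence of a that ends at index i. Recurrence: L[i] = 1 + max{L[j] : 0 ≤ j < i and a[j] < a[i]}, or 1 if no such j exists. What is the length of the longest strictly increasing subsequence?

   i    0    1    2    3    4    5    6    7    8    9   10   11
a[i]   12   10   14    5   10    4    9   15    6    4   14    3
L[i]    1    1    2    1    2    1    2    3    2    1    3    1

3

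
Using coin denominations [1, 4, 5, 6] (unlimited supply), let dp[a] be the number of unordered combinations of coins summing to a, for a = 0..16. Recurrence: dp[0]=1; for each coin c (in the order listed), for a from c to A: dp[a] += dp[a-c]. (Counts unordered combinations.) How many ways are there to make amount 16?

after  coin     0     1     2     3     4     5     6     7     8     9    10    11    12    13    14    15    16
          1     1     1     1     1     1     1     1     1     1     1     1     1     1     1     1     1     1
          4     1     1     1     1     2     2     2     2     3     3     3     3     4     4     4     4     5
          5     1     1     1     1     2     3     3     3     4     5     6     6     7     8     9    10    11
          6     1     1     1     1     2     3     4     4     5     6     8     9    11    12    14    16    19

19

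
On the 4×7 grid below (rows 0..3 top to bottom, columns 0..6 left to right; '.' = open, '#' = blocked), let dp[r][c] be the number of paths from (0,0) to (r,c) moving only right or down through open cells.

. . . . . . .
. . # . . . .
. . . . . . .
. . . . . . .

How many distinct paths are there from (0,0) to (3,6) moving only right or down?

39

r\c   0   1   2   3   4   5   6
  0   1   1   1   1   1   1   1
  1   1   2   0   1   2   3   4
  2   1   3   3   4   6   9  13
  3   1   4   7  11  17  26  39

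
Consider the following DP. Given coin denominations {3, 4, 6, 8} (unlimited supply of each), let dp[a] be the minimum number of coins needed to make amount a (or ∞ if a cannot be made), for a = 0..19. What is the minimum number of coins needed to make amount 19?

 a  0  1  2  3  4  5  6  7  8  9 10 11 12 13 14 15 16 17 18 19
dp  0  -  -  1  1  -  1  2  1  2  2  2  2  3  2  3  2  3  3  3
(- denotes ∞ / unreachable)

3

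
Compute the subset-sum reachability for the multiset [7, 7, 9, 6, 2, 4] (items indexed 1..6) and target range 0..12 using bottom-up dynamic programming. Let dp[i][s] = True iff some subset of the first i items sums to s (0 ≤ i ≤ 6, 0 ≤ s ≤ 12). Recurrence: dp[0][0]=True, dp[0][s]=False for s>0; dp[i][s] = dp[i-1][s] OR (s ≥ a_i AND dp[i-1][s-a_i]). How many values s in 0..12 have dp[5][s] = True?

i\s   0   1   2   3   4   5   6   7   8   9  10  11  12
  0   T   F   F   F   F   F   F   F   F   F   F   F   F
  1   T   F   F   F   F   F   F   T   F   F   F   F   F
  2   T   F   F   F   F   F   F   T   F   F   F   F   F
  3   T   F   F   F   F   F   F   T   F   T   F   F   F
  4   T   F   F   F   F   F   T   T   F   T   F   F   F
  5   T   F   T   F   F   F   T   T   T   T   F   T   F
  6   T   F   T   F   T   F   T   T   T   T   T   T   T

7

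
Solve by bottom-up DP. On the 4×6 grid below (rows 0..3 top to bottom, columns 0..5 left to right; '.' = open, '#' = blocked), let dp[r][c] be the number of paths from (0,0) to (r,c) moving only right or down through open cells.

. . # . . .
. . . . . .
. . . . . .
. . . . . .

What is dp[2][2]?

5

r\c   0   1   2   3   4   5
  0   1   1   0   0   0   0
  1   1   2   2   2   2   2
  2   1   3   5   7   9  11
  3   1   4   9  16  25  36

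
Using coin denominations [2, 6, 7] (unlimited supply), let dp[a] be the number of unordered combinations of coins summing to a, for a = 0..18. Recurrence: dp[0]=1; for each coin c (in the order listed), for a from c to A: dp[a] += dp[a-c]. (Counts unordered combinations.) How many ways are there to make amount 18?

5

after  coin     0     1     2     3     4     5     6     7     8     9    10    11    12    13    14    15    16    17    18
          2     1     0     1     0     1     0     1     0     1     0     1     0     1     0     1     0     1     0     1
          6     1     0     1     0     1     0     2     0     2     0     2     0     3     0     3     0     3     0     4
          7     1     0     1     0     1     0     2     1     2     1     2     1     3     2     4     2     4     2     5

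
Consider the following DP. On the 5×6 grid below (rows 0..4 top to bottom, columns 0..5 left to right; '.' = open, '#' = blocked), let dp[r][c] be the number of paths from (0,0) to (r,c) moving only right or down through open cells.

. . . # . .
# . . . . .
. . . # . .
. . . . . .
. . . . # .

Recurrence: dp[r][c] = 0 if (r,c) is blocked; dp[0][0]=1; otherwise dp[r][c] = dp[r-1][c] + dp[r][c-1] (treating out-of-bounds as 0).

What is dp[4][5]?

10

r\c   0   1   2   3   4   5
  0   1   1   1   0   0   0
  1   0   1   2   2   2   2
  2   0   1   3   0   2   4
  3   0   1   4   4   6  10
  4   0   1   5   9   0  10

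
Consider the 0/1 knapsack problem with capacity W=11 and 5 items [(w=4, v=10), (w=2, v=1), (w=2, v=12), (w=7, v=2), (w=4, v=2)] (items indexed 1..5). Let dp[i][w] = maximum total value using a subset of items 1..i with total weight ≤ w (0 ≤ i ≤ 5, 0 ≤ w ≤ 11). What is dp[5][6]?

22

i\w   0   1   2   3   4   5   6   7   8   9  10  11
  0   0   0   0   0   0   0   0   0   0   0   0   0
  1   0   0   0   0  10  10  10  10  10  10  10  10
  2   0   0   1   1  10  10  11  11  11  11  11  11
  3   0   0  12  12  13  13  22  22  23  23  23  23
  4   0   0  12  12  13  13  22  22  23  23  23  23
  5   0   0  12  12  13  13  22  22  23  23  24  24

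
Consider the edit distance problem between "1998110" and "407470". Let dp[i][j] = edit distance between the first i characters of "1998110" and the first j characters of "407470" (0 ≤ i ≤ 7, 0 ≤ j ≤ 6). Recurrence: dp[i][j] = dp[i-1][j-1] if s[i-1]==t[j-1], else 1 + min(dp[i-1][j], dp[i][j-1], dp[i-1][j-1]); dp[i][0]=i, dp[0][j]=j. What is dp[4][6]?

   ''  4  0  7  4  7  0
''  0  1  2  3  4  5  6
 1  1  1  2  3  4  5  6
 9  2  2  2  3  4  5  6
 9  3  3  3  3  4  5  6
 8  4  4  4  4  4  5  6
 1  5  5  5  5  5  5  6
 1  6  6  6  6  6  6  6
 0  7  7  6  7  7  7  6

6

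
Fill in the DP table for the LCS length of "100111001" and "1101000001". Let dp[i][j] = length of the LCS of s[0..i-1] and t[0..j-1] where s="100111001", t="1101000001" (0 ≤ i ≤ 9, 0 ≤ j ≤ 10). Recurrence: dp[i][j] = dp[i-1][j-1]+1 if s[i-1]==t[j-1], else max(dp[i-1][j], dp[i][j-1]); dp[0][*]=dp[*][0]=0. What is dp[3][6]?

   ''  1  1  0  1  0  0  0  0  0  1
''  0  0  0  0  0  0  0  0  0  0  0
 1  0  1  1  1  1  1  1  1  1  1  1
 0  0  1  1  2  2  2  2  2  2  2  2
 0  0  1  1  2  2  3  3  3  3  3  3
 1  0  1  2  2  3  3  3  3  3  3  4
 1  0  1  2  2  3  3  3  3  3  3  4
 1  0  1  2  2  3  3  3  3  3  3  4
 0  0  1  2  3  3  4  4  4  4  4  4
 0  0  1  2  3  3  4  5  5  5  5  5
 1  0  1  2  3  4  4  5  5  5  5  6

3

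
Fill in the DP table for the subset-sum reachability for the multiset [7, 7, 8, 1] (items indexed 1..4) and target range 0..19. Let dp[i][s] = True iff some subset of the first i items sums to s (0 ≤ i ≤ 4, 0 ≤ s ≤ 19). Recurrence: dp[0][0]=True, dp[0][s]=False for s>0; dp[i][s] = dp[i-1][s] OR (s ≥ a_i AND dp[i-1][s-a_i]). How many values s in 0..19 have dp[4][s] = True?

8

i\s   0   1   2   3   4   5   6   7   8   9  10  11  12  13  14  15  16  17  18  19
  0   T   F   F   F   F   F   F   F   F   F   F   F   F   F   F   F   F   F   F   F
  1   T   F   F   F   F   F   F   T   F   F   F   F   F   F   F   F   F   F   F   F
  2   T   F   F   F   F   F   F   T   F   F   F   F   F   F   T   F   F   F   F   F
  3   T   F   F   F   F   F   F   T   T   F   F   F   F   F   T   T   F   F   F   F
  4   T   T   F   F   F   F   F   T   T   T   F   F   F   F   T   T   T   F   F   F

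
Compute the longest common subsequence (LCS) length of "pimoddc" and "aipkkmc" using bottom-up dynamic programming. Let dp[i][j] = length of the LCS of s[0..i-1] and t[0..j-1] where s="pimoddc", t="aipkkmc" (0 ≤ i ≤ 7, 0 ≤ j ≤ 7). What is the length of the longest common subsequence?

   ''  a  i  p  k  k  m  c
''  0  0  0  0  0  0  0  0
 p  0  0  0  1  1  1  1  1
 i  0  0  1  1  1  1  1  1
 m  0  0  1  1  1  1  2  2
 o  0  0  1  1  1  1  2  2
 d  0  0  1  1  1  1  2  2
 d  0  0  1  1  1  1  2  2
 c  0  0  1  1  1  1  2  3

3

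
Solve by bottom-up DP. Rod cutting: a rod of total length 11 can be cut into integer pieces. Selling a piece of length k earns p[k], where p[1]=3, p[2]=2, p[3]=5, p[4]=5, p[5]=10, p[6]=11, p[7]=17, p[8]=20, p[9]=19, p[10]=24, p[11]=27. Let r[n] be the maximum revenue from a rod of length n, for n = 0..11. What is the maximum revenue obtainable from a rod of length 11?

33

   n    0    1    2    3    4    5    6    7    8    9   10   11
r[n]    0    3    6    9   12   15   18   21   24   27   30   33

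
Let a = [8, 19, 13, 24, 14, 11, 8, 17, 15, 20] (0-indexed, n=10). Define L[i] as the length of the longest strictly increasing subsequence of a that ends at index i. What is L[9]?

   i    0    1    2    3    4    5    6    7    8    9
a[i]    8   19   13   24   14   11    8   17   15   20
L[i]    1    2    2    3    3    2    1    4    4    5

5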